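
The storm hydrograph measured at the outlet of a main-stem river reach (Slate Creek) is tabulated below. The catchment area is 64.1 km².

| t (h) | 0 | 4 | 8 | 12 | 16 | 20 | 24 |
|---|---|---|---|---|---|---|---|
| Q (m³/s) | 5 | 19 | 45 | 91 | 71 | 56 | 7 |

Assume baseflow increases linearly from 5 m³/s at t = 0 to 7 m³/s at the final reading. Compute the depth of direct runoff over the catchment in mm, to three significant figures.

Direct runoff: 0.00, 13.67, 39.33, 85.00, 64.67, 49.33, 0.00 m³/s; ΣQ_DR = 252.0 m³/s.
V = ΣQ_DR · Δt = 252.0 × 14400 s = 3.629 × 10^6 m³.
Over A = 64.1 km², depth = V / A = 56.6 mm.

d ≈ 56.6 mm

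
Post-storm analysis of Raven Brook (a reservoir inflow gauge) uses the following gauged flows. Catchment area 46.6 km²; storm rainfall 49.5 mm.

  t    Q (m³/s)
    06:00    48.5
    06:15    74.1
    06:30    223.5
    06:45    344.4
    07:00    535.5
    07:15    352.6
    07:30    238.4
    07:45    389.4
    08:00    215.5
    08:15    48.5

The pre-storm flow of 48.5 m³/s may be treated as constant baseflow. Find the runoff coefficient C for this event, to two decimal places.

ΣQ_DR = 1985 m³/s; V = ΣQ_DR·Δt = 1.787 × 10^6 m³.
Runoff depth d = V / A = 38.34 mm.
C = d / P = 38.34 / 49.5 = 0.77.

C ≈ 0.77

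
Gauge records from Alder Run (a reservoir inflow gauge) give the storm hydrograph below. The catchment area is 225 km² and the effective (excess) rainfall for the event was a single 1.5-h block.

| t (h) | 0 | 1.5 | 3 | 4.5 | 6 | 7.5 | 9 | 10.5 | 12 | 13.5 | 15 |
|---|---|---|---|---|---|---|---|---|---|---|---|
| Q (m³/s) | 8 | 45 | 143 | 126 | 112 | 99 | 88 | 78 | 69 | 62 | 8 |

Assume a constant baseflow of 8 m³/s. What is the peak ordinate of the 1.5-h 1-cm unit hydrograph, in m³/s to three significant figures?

U_p ≈ 75.0 m³/s

Direct runoff: 0.0, 37.0, 135.0, 118.0, 104.0, 91.0, 80.0, 70.0, 61.0, 54.0, 0.0 m³/s; ΣQ_DR = 750.0 m³/s, peak = 135.0 m³/s.
Runoff depth d = ΣQ_DR·Δt / A = 750.0 × 5400 / (225 km²) = 18.00 mm.
The 1-cm UH is the DRH scaled by (10 mm)/d, so U_p = 135.0 × 10/18.00 = 75.0 m³/s.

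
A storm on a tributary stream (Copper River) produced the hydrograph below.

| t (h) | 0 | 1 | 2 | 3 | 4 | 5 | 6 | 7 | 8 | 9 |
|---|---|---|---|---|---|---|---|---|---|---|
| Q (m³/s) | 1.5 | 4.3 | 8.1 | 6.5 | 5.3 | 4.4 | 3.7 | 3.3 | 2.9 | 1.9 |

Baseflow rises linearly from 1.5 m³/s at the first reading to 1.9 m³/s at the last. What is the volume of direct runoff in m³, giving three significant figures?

V ≈ 89600 m³

Direct-runoff ordinates (Q − Q_b): 0.00, 2.76, 6.51, 4.87, 3.62, 2.68, 1.93, 1.49, 1.04, 0.00 m³/s.
ΣQ_DR = 24.90 m³/s.
With Δt = 1 h = 3600 s, V = ΣQ_DR · Δt = 24.90 × 3600 = 89600 m³.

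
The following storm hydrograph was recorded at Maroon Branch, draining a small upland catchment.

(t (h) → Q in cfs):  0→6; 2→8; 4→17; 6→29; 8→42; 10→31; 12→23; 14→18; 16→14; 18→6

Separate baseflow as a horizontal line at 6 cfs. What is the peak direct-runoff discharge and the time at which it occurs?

Subtracting baseflow gives direct-runoff ordinates: 0.0, 2.0, 11.0, 23.0, 36.0, 25.0, 17.0, 12.0, 8.0, 0.0 cfs.
The maximum is 36.0 cfs, occurring at the reading for t = 8 h.

Q_p = 36.0 cfs at t = 8 h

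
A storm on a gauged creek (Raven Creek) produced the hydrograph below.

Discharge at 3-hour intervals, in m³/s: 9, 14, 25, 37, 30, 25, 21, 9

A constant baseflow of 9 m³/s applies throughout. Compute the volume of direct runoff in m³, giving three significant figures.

V ≈ 1.06 × 10^6 m³

Direct-runoff ordinates (Q − Q_b): 0.0, 5.0, 16.0, 28.0, 21.0, 16.0, 12.0, 0.0 m³/s.
ΣQ_DR = 98.00 m³/s.
With Δt = 3 h = 10800 s, V = ΣQ_DR · Δt = 98.00 × 10800 = 1.06 × 10^6 m³.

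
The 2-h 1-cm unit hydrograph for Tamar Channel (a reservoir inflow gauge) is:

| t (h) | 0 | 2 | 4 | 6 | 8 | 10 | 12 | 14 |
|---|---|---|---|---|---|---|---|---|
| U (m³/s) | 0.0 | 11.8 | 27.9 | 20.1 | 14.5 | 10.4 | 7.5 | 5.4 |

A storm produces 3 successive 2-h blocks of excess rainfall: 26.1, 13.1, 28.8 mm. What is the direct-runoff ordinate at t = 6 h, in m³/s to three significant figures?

Q ≈ 123 m³/s

By discrete convolution, Q_j = Σ (P_i / 10 mm) · U_{j−i}.
At t = 6 h (j=3): Q = (26.1/10)·20.1 + (13.1/10)·27.9 + (28.8/10)·11.8 = 123 m³/s.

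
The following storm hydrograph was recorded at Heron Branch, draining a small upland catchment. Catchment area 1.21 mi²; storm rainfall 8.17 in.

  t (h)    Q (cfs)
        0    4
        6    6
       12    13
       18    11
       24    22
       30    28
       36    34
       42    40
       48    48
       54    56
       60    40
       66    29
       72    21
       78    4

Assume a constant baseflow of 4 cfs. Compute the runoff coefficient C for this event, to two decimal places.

C ≈ 0.28

ΣQ_DR = 300.0 cfs; V = ΣQ_DR·Δt = 6.480 × 10^6 ft³.
Runoff depth d = V / A = 2.305 in.
C = d / P = 2.305 / 8.17 = 0.28.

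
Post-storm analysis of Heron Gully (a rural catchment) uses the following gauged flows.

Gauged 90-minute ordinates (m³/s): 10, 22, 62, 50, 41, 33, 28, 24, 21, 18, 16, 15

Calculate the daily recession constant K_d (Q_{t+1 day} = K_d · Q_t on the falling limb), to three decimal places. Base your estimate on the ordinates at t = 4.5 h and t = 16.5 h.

Between t = 4.5 h and t = 16.5 h the flow falls from 50 to 15 m³/s over 8×1.5 h = 12 h.
Per-interval ratio K = (15/50)^(1/8) = 0.8603; K_d = K^(24/1.5) = 0.090.

K_d ≈ 0.090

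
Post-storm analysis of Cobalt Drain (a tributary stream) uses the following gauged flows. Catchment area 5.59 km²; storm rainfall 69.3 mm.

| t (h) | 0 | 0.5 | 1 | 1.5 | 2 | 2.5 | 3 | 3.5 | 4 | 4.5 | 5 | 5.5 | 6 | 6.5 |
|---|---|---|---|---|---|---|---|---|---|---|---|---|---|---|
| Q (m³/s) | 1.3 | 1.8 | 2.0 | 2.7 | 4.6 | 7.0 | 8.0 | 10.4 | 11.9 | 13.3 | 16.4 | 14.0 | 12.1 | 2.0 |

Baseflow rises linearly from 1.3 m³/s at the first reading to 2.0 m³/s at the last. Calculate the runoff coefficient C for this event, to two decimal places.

C ≈ 0.39

ΣQ_DR = 84.40 m³/s; V = ΣQ_DR·Δt = 1.519 × 10^5 m³.
Runoff depth d = V / A = 27.18 mm.
C = d / P = 27.18 / 69.3 = 0.39.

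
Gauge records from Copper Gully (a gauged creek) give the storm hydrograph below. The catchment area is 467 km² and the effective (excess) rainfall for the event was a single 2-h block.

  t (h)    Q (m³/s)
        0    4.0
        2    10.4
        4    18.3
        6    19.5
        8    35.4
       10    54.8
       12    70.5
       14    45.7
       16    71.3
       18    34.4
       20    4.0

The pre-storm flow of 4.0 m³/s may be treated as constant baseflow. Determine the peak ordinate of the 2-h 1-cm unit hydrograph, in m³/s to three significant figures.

Direct runoff: 0.0, 6.4, 14.3, 15.5, 31.4, 50.8, 66.5, 41.7, 67.3, 30.4, 0.0 m³/s; ΣQ_DR = 324.3 m³/s, peak = 67.3 m³/s.
Runoff depth d = ΣQ_DR·Δt / A = 324.3 × 7200 / (467 km²) = 5.000 mm.
The 1-cm UH is the DRH scaled by (10 mm)/d, so U_p = 67.3 × 10/5.000 = 135 m³/s.

U_p ≈ 135 m³/s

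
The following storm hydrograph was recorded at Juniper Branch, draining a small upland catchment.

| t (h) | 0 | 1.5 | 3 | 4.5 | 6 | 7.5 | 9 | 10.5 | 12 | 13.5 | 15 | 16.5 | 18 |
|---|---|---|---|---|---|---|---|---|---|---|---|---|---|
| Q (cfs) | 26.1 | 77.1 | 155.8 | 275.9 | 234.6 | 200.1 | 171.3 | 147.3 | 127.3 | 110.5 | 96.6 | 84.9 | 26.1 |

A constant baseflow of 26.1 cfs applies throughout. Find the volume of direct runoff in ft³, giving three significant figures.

V ≈ 7.53 × 10^6 ft³

Direct-runoff ordinates (Q − Q_b): 0.0, 51.0, 129.7, 249.8, 208.5, 174.0, 145.2, 121.2, 101.2, 84.4, 70.5, 58.8, 0.0 cfs.
ΣQ_DR = 1394 cfs.
With Δt = 1.5 h = 5400 s, V = ΣQ_DR · Δt = 1394 × 5400 = 7.53 × 10^6 ft³.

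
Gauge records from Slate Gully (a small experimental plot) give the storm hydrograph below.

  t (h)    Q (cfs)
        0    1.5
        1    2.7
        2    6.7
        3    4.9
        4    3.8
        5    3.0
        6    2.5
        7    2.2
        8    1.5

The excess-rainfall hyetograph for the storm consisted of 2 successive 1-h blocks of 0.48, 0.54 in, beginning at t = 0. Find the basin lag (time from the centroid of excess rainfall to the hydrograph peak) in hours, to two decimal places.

Centroid of excess rainfall: t_c = Σ P_i·t̄_i / ΣP_i = 1.0294 h (block centres at 0.5, 1.5 h).
Hydrograph peak occurs at t = 2 h, so basin lag t_L = 2 − 1.0294 = 0.97 h.

t_L ≈ 0.97 h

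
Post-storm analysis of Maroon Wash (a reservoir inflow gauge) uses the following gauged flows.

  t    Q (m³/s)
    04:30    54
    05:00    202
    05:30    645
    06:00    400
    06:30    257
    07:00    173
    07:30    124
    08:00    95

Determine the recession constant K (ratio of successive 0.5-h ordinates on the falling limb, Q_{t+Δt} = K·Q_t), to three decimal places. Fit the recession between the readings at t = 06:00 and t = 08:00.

K ≈ 0.698

Using the recession-limb readings at t = 06:00 and t = 08:00: Q falls from 400 to 95 m³/s over 4 intervals.
K = (Q₂/Q₁)^(1/4) = (95/400)^(1/4) = 0.698.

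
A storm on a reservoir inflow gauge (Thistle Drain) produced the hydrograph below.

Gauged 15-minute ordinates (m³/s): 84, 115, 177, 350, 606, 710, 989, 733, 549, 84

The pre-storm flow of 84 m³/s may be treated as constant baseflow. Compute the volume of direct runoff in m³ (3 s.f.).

Direct-runoff ordinates (Q − Q_b): 0.0, 31.0, 93.0, 266.0, 522.0, 626.0, 905.0, 649.0, 465.0, 0.0 m³/s.
ΣQ_DR = 3557 m³/s.
With Δt = 0.25 h = 900 s, V = ΣQ_DR · Δt = 3557 × 900 = 3.20 × 10^6 m³.

V ≈ 3.20 × 10^6 m³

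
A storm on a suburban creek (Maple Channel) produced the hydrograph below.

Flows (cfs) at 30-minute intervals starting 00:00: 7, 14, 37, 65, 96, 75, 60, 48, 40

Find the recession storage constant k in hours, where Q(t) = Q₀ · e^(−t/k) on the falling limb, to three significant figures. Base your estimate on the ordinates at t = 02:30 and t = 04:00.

On the falling limb, Q drops from 75 to 40 cfs between t = 02:30 and t = 04:00 (Δt = 1.5 h).
k = −Δt / ln(Q₂/Q₁) = −1.5 / ln(40/75) = 2.39 h.

k ≈ 2.39 h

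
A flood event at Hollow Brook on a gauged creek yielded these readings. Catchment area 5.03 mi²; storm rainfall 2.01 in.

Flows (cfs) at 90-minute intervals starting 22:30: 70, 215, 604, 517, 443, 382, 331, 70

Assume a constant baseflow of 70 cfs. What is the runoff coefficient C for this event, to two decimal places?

ΣQ_DR = 2072 cfs; V = ΣQ_DR·Δt = 1.119 × 10^7 ft³.
Runoff depth d = V / A = 0.9575 in.
C = d / P = 0.9575 / 2.01 = 0.48.

C ≈ 0.48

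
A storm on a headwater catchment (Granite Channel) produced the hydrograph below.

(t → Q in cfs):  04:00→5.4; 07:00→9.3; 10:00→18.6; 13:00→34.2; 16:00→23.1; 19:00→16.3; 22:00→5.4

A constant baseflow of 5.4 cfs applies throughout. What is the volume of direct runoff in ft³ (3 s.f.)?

V ≈ 8.05 × 10^5 ft³

Direct-runoff ordinates (Q − Q_b): 0.0, 3.9, 13.2, 28.8, 17.7, 10.9, 0.0 cfs.
ΣQ_DR = 74.50 cfs.
With Δt = 3 h = 10800 s, V = ΣQ_DR · Δt = 74.50 × 10800 = 8.05 × 10^5 ft³.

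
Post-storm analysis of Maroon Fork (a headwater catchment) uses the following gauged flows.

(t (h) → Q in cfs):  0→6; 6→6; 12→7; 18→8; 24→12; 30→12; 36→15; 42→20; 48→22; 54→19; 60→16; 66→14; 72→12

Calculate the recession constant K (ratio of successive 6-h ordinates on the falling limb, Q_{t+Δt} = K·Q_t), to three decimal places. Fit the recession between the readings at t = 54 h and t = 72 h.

Using the recession-limb readings at t = 54 h and t = 72 h: Q falls from 19 to 12 cfs over 3 intervals.
K = (Q₂/Q₁)^(1/3) = (12/19)^(1/3) = 0.858.

K ≈ 0.858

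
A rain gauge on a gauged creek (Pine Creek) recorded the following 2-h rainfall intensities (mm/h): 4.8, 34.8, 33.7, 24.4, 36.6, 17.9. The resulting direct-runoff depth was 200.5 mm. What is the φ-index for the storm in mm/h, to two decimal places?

Only the 5 blocks with intensity above φ contribute runoff: 34.8, 33.7, 24.4, 36.6, 17.9 mm/h.
Σ(I−φ)·Δt = d  ⇒  (34.8+33.7+24.4+36.6+17.9 − 5φ)·2 = 200.5
φ = (147.4 − 200.5/2) / 5 = 9.43 mm/h.

φ ≈ 9.43 mm/h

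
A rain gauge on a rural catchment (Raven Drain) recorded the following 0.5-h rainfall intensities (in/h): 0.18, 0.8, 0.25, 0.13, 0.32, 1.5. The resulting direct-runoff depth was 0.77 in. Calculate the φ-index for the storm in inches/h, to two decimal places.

Only the 2 blocks with intensity above φ contribute runoff: 0.8, 1.5 in/h.
Σ(I−φ)·Δt = d  ⇒  (0.8+1.5 − 2φ)·0.5 = 0.77
φ = (2.300 − 0.77/0.5) / 2 = 0.38 in/h.

φ ≈ 0.38 in/h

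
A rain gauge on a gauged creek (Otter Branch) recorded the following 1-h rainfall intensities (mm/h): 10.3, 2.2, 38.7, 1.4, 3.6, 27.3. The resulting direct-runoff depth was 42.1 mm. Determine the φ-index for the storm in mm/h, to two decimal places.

φ ≈ 11.95 mm/h

Only the 2 blocks with intensity above φ contribute runoff: 38.7, 27.3 mm/h.
Σ(I−φ)·Δt = d  ⇒  (38.7+27.3 − 2φ)·1 = 42.1
φ = (66.00 − 42.1/1) / 2 = 11.95 mm/h.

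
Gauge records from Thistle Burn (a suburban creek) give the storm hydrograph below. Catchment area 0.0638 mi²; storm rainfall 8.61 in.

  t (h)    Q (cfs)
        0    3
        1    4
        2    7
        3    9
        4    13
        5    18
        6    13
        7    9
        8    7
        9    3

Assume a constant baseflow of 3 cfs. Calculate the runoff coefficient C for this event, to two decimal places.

ΣQ_DR = 56.00 cfs; V = ΣQ_DR·Δt = 2.016 × 10^5 ft³.
Runoff depth d = V / A = 1.360 in.
C = d / P = 1.360 / 8.61 = 0.16.

C ≈ 0.16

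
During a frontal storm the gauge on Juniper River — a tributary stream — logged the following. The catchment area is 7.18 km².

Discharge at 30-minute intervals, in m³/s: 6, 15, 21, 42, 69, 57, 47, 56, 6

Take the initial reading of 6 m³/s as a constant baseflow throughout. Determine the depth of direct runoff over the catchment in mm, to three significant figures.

Direct runoff: 0.0, 9.0, 15.0, 36.0, 63.0, 51.0, 41.0, 50.0, 0.0 m³/s; ΣQ_DR = 265.0 m³/s.
V = ΣQ_DR · Δt = 265.0 × 1800 s = 4.770 × 10^5 m³.
Over A = 7.18 km², depth = V / A = 66.4 mm.

d ≈ 66.4 mm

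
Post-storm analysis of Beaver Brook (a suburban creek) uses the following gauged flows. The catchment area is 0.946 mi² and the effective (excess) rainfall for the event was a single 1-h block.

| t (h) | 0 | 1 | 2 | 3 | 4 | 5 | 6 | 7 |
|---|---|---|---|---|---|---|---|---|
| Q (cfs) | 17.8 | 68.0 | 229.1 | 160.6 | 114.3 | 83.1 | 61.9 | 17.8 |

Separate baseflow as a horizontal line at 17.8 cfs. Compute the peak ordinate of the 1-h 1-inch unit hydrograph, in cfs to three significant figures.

Direct runoff: 0.0, 50.2, 211.3, 142.8, 96.5, 65.3, 44.1, 0.0 cfs; ΣQ_DR = 610.2 cfs, peak = 211.3 cfs.
Runoff depth d = ΣQ_DR·Δt / A = 610.2 × 3600 / (0.946 mi²) = 0.9995 in.
The 1-inch UH is the DRH scaled by (1 in)/d, so U_p = 211.3 × 1/0.9995 = 211 cfs.

U_p ≈ 211 cfs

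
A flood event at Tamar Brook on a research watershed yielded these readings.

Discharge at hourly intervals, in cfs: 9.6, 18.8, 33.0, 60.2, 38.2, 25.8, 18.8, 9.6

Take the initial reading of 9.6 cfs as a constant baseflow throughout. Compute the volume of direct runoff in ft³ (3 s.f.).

Direct-runoff ordinates (Q − Q_b): 0.0, 9.2, 23.4, 50.6, 28.6, 16.2, 9.2, 0.0 cfs.
ΣQ_DR = 137.2 cfs.
With Δt = 1 h = 3600 s, V = ΣQ_DR · Δt = 137.2 × 3600 = 4.94 × 10^5 ft³.

V ≈ 4.94 × 10^5 ft³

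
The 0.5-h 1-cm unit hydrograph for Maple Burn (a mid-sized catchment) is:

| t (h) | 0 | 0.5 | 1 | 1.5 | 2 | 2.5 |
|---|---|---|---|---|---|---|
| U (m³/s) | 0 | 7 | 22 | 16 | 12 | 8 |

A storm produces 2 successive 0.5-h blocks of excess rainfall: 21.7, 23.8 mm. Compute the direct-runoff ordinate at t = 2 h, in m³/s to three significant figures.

Q ≈ 64.1 m³/s

By discrete convolution, Q_j = Σ (P_i / 10 mm) · U_{j−i}.
At t = 2 h (j=4): Q = (21.7/10)·12 + (23.8/10)·16 = 64.1 m³/s.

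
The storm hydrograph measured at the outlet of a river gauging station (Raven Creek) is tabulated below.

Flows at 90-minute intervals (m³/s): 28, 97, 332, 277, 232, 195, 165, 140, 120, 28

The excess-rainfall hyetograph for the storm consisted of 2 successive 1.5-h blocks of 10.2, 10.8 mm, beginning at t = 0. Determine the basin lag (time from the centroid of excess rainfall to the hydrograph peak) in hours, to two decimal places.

Centroid of excess rainfall: t_c = Σ P_i·t̄_i / ΣP_i = 1.5214 h (block centres at 0.75, 2.25 h).
Hydrograph peak occurs at t = 3 h, so basin lag t_L = 3 − 1.5214 = 1.48 h.

t_L ≈ 1.48 h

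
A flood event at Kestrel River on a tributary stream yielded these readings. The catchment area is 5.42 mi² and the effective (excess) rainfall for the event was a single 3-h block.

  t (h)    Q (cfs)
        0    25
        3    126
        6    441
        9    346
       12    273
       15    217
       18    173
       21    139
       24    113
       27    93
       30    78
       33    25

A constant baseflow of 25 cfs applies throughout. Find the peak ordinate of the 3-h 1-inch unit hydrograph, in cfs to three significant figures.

Direct runoff: 0.0, 101.0, 416.0, 321.0, 248.0, 192.0, 148.0, 114.0, 88.0, 68.0, 53.0, 0.0 cfs; ΣQ_DR = 1749 cfs, peak = 416.0 cfs.
Runoff depth d = ΣQ_DR·Δt / A = 1749 × 10800 / (5.42 mi²) = 1.500 in.
The 1-inch UH is the DRH scaled by (1 in)/d, so U_p = 416.0 × 1/1.500 = 277 cfs.

U_p ≈ 277 cfs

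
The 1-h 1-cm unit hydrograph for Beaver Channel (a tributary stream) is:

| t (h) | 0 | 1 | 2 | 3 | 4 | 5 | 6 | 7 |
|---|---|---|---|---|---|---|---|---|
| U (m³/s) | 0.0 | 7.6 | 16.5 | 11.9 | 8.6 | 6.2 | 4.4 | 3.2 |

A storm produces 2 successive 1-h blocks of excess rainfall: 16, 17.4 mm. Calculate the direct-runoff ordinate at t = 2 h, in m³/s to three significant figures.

By discrete convolution, Q_j = Σ (P_i / 10 mm) · U_{j−i}.
At t = 2 h (j=2): Q = (16/10)·16.5 + (17.4/10)·7.6 = 39.6 m³/s.

Q ≈ 39.6 m³/s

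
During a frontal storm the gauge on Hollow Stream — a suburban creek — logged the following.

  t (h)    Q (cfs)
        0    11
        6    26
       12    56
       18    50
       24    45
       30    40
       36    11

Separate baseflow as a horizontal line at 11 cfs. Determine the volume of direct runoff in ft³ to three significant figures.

Direct-runoff ordinates (Q − Q_b): 0.0, 15.0, 45.0, 39.0, 34.0, 29.0, 0.0 cfs.
ΣQ_DR = 162.0 cfs.
With Δt = 6 h = 21600 s, V = ΣQ_DR · Δt = 162.0 × 21600 = 3.50 × 10^6 ft³.

V ≈ 3.50 × 10^6 ft³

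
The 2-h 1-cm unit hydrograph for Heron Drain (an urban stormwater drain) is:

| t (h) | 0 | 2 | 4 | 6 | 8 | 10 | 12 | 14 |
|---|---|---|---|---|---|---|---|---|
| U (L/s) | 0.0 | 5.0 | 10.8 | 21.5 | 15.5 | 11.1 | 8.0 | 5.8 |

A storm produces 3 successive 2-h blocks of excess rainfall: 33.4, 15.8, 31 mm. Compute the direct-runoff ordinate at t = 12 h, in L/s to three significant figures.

By discrete convolution, Q_j = Σ (P_i / 10 mm) · U_{j−i}.
At t = 12 h (j=6): Q = (33.4/10)·8.0 + (15.8/10)·11.1 + (31/10)·15.5 = 92.3 L/s.

Q ≈ 92.3 L/s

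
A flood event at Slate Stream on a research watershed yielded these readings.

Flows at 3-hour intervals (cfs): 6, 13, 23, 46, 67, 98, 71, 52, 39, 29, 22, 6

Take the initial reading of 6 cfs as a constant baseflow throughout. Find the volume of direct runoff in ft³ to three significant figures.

Direct-runoff ordinates (Q − Q_b): 0.0, 7.0, 17.0, 40.0, 61.0, 92.0, 65.0, 46.0, 33.0, 23.0, 16.0, 0.0 cfs.
ΣQ_DR = 400.0 cfs.
With Δt = 3 h = 10800 s, V = ΣQ_DR · Δt = 400.0 × 10800 = 4.32 × 10^6 ft³.

V ≈ 4.32 × 10^6 ft³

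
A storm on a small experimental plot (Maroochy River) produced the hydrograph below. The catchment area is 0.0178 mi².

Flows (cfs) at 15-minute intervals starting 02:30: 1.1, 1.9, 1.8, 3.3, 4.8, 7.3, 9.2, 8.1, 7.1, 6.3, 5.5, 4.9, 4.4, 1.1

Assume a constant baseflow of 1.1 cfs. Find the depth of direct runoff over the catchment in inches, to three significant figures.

d ≈ 1.12 in

Direct runoff: 0.0, 0.8, 0.7, 2.2, 3.7, 6.2, 8.1, 7.0, 6.0, 5.2, 4.4, 3.8, 3.3, 0.0 cfs; ΣQ_DR = 51.40 cfs.
V = ΣQ_DR · Δt = 51.40 × 900 s = 46260 ft³.
Over A = 0.0178 mi², depth = V / A = 1.12 in.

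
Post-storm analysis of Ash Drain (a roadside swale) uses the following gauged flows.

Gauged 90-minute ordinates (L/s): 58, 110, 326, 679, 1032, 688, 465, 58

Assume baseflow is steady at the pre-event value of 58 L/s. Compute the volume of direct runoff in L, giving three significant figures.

V ≈ 1.59 × 10^7 L

Direct-runoff ordinates (Q − Q_b): 0.0, 52.0, 268.0, 621.0, 974.0, 630.0, 407.0, 0.0 L/s.
ΣQ_DR = 2952 L/s.
With Δt = 1.5 h = 5400 s, V = ΣQ_DR · Δt = 2952 × 5400 = 1.59 × 10^7 L.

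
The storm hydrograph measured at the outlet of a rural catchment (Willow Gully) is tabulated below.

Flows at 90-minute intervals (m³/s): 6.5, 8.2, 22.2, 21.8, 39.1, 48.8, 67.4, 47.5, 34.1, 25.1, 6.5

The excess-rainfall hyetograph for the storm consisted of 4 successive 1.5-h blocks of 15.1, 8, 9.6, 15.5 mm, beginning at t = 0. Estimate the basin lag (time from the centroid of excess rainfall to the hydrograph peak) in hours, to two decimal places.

Centroid of excess rainfall: t_c = Σ P_i·t̄_i / ΣP_i = 3.0436 h (block centres at 0.75, 2.25, 3.75, 5.25 h).
Hydrograph peak occurs at t = 9 h, so basin lag t_L = 9 − 3.0436 = 5.96 h.

t_L ≈ 5.96 h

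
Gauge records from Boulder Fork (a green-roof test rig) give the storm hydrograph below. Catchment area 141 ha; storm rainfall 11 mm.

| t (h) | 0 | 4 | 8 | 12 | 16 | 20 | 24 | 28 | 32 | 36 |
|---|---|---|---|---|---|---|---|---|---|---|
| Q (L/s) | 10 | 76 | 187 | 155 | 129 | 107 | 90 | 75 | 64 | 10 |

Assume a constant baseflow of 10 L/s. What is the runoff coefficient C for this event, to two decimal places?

C ≈ 0.75

ΣQ_DR = 803.0 L/s; V = ΣQ_DR·Δt = 1.156 × 10^7 L.
Runoff depth d = V / A = 8.201 mm.
C = d / P = 8.201 / 11 = 0.75.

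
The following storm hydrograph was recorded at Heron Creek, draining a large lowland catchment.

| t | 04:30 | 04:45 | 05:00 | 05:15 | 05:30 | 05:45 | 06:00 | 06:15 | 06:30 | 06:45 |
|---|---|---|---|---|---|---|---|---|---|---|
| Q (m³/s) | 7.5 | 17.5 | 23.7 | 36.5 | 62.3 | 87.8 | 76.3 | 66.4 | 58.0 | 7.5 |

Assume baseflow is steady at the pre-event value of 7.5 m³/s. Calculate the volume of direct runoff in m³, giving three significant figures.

Direct-runoff ordinates (Q − Q_b): 0.0, 10.0, 16.2, 29.0, 54.8, 80.3, 68.8, 58.9, 50.5, 0.0 m³/s.
ΣQ_DR = 368.5 m³/s.
With Δt = 0.25 h = 900 s, V = ΣQ_DR · Δt = 368.5 × 900 = 3.32 × 10^5 m³.

V ≈ 3.32 × 10^5 m³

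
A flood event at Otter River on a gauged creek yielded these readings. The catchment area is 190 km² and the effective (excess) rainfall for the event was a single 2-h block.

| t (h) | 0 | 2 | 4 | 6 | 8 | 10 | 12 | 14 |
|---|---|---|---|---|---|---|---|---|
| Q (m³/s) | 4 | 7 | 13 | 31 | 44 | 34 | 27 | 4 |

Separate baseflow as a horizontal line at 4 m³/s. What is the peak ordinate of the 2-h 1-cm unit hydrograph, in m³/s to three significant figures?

U_p ≈ 80.0 m³/s

Direct runoff: 0.0, 3.0, 9.0, 27.0, 40.0, 30.0, 23.0, 0.0 m³/s; ΣQ_DR = 132.0 m³/s, peak = 40.0 m³/s.
Runoff depth d = ΣQ_DR·Δt / A = 132.0 × 7200 / (190 km²) = 5.002 mm.
The 1-cm UH is the DRH scaled by (10 mm)/d, so U_p = 40.0 × 10/5.002 = 80.0 m³/s.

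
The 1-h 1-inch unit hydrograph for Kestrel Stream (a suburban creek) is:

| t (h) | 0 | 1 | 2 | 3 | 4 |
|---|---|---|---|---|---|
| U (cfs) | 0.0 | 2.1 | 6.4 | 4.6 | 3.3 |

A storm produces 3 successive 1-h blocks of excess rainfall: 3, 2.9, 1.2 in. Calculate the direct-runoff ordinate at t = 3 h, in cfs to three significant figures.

By discrete convolution, Q_j = Σ (P_i / 1 in) · U_{j−i}.
At t = 3 h (j=3): Q = (3/1)·4.6 + (2.9/1)·6.4 + (1.2/1)·2.1 = 34.9 cfs.

Q ≈ 34.9 cfs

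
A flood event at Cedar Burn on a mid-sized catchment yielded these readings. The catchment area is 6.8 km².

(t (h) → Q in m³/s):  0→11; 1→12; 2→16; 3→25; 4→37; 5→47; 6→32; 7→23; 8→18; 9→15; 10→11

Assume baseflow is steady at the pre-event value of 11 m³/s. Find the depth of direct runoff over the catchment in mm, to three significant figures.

Direct runoff: 0.0, 1.0, 5.0, 14.0, 26.0, 36.0, 21.0, 12.0, 7.0, 4.0, 0.0 m³/s; ΣQ_DR = 126.0 m³/s.
V = ΣQ_DR · Δt = 126.0 × 3600 s = 4.536 × 10^5 m³.
Over A = 6.8 km², depth = V / A = 66.7 mm.

d ≈ 66.7 mm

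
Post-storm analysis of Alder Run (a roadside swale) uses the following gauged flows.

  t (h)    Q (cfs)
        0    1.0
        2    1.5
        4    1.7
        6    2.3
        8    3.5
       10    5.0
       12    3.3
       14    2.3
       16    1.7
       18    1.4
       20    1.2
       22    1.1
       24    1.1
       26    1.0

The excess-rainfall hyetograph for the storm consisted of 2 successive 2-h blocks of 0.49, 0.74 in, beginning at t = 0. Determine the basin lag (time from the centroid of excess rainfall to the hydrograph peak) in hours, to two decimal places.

Centroid of excess rainfall: t_c = Σ P_i·t̄_i / ΣP_i = 2.2033 h (block centres at 1, 3 h).
Hydrograph peak occurs at t = 10 h, so basin lag t_L = 10 − 2.2033 = 7.80 h.

t_L ≈ 7.80 h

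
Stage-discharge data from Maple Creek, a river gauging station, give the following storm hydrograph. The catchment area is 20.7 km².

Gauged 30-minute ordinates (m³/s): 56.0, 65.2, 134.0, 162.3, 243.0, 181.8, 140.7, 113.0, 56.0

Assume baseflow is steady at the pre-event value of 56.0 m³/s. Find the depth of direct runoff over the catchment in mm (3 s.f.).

d ≈ 56.3 mm

Direct runoff: 0.0, 9.2, 78.0, 106.3, 187.0, 125.8, 84.7, 57.0, 0.0 m³/s; ΣQ_DR = 648.0 m³/s.
V = ΣQ_DR · Δt = 648.0 × 1800 s = 1.166 × 10^6 m³.
Over A = 20.7 km², depth = V / A = 56.3 mm.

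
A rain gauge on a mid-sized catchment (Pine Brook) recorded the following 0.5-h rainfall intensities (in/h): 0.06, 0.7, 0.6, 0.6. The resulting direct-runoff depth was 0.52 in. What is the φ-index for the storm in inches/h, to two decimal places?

Only the 3 blocks with intensity above φ contribute runoff: 0.7, 0.6, 0.6 in/h.
Σ(I−φ)·Δt = d  ⇒  (0.7+0.6+0.6 − 3φ)·0.5 = 0.52
φ = (1.900 − 0.52/0.5) / 3 = 0.29 in/h.

φ ≈ 0.29 in/h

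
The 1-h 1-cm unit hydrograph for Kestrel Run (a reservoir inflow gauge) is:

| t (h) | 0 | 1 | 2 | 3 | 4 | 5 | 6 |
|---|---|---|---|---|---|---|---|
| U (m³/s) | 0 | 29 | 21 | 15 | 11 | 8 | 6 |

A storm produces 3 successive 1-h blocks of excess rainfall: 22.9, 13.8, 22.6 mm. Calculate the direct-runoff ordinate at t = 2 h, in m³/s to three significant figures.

By discrete convolution, Q_j = Σ (P_i / 10 mm) · U_{j−i}.
At t = 2 h (j=2): Q = (22.9/10)·21 + (13.8/10)·29 + (22.6/10)·0 = 88.1 m³/s.

Q ≈ 88.1 m³/s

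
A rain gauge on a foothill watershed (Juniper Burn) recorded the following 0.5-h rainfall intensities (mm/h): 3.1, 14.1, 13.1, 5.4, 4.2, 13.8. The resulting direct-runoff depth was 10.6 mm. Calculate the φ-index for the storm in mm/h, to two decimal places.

φ ≈ 6.60 mm/h

Only the 3 blocks with intensity above φ contribute runoff: 14.1, 13.1, 13.8 mm/h.
Σ(I−φ)·Δt = d  ⇒  (14.1+13.1+13.8 − 3φ)·0.5 = 10.6
φ = (41.00 − 10.6/0.5) / 3 = 6.60 mm/h.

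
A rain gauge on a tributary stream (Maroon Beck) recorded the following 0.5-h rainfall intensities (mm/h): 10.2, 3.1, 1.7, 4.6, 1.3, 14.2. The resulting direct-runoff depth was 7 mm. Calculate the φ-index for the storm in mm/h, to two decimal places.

φ ≈ 5.20 mm/h

Only the 2 blocks with intensity above φ contribute runoff: 10.2, 14.2 mm/h.
Σ(I−φ)·Δt = d  ⇒  (10.2+14.2 − 2φ)·0.5 = 7
φ = (24.40 − 7/0.5) / 2 = 5.20 mm/h.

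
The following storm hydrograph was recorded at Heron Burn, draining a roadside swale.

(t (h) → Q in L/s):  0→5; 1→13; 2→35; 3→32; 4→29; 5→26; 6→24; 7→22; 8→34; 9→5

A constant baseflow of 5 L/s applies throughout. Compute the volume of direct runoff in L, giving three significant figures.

V ≈ 6.30 × 10^5 L

Direct-runoff ordinates (Q − Q_b): 0.0, 8.0, 30.0, 27.0, 24.0, 21.0, 19.0, 17.0, 29.0, 0.0 L/s.
ΣQ_DR = 175.0 L/s.
With Δt = 1 h = 3600 s, V = ΣQ_DR · Δt = 175.0 × 3600 = 6.30 × 10^5 L.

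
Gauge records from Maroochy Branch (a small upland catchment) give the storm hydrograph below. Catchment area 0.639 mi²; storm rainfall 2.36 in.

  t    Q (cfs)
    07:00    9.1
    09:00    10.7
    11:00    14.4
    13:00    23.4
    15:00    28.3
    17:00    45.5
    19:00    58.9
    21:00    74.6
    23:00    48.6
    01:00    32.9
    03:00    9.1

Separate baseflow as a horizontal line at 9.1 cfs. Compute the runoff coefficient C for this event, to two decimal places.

ΣQ_DR = 255.4 cfs; V = ΣQ_DR·Δt = 1.839 × 10^6 ft³.
Runoff depth d = V / A = 1.239 in.
C = d / P = 1.239 / 2.36 = 0.52.

C ≈ 0.52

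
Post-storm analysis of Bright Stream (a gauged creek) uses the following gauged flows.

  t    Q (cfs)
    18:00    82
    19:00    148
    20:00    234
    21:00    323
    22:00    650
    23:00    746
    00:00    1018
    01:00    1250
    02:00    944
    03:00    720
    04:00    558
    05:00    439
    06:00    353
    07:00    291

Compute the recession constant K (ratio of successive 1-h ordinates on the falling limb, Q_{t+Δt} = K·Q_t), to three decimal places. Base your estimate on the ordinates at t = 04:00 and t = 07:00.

Using the recession-limb readings at t = 04:00 and t = 07:00: Q falls from 558 to 291 cfs over 3 intervals.
K = (Q₂/Q₁)^(1/3) = (291/558)^(1/3) = 0.805.

K ≈ 0.805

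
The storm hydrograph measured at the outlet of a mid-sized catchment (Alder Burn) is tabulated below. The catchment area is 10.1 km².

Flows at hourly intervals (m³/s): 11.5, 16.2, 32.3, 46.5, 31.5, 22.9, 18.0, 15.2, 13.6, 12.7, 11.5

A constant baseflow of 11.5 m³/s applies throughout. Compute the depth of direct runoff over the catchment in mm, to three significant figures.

Direct runoff: 0.0, 4.7, 20.8, 35.0, 20.0, 11.4, 6.5, 3.7, 2.1, 1.2, 0.0 m³/s; ΣQ_DR = 105.4 m³/s.
V = ΣQ_DR · Δt = 105.4 × 3600 s = 3.794 × 10^5 m³.
Over A = 10.1 km², depth = V / A = 37.6 mm.

d ≈ 37.6 mm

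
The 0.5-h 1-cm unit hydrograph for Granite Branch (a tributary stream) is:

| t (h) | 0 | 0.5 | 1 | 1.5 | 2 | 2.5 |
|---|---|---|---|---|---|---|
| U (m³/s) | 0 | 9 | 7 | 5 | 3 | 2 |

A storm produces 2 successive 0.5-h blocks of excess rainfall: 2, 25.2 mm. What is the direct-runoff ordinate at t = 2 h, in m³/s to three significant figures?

Q ≈ 13.2 m³/s

By discrete convolution, Q_j = Σ (P_i / 10 mm) · U_{j−i}.
At t = 2 h (j=4): Q = (2/10)·3 + (25.2/10)·5 = 13.2 m³/s.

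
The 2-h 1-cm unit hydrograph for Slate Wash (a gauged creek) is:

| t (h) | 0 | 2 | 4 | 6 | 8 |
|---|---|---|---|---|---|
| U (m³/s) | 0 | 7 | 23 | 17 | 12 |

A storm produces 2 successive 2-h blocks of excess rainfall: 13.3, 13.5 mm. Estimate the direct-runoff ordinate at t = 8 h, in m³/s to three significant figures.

By discrete convolution, Q_j = Σ (P_i / 10 mm) · U_{j−i}.
At t = 8 h (j=4): Q = (13.3/10)·12 + (13.5/10)·17 = 38.9 m³/s.

Q ≈ 38.9 m³/s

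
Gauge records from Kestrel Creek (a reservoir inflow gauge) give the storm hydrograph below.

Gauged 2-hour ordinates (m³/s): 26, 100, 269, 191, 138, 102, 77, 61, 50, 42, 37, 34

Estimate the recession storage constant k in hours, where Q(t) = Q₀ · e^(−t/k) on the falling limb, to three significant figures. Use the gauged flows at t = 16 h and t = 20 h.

k ≈ 13.3 h

On the falling limb, Q drops from 50 to 37 m³/s between t = 16 h and t = 20 h (Δt = 4 h).
k = −Δt / ln(Q₂/Q₁) = −4 / ln(37/50) = 13.3 h.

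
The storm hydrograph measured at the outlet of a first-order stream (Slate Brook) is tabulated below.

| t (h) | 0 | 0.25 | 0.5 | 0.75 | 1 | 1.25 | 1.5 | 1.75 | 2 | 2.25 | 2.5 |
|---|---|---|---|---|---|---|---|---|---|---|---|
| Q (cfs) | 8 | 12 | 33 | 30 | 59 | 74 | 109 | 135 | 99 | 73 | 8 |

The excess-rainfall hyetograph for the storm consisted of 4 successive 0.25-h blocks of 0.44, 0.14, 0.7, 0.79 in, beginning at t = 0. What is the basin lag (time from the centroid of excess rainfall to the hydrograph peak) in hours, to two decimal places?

Centroid of excess rainfall: t_c = Σ P_i·t̄_i / ΣP_i = 0.5972 h (block centres at 0.125, 0.375, 0.625, 0.875 h).
Hydrograph peak occurs at t = 1.75 h, so basin lag t_L = 1.75 − 0.5972 = 1.15 h.

t_L ≈ 1.15 h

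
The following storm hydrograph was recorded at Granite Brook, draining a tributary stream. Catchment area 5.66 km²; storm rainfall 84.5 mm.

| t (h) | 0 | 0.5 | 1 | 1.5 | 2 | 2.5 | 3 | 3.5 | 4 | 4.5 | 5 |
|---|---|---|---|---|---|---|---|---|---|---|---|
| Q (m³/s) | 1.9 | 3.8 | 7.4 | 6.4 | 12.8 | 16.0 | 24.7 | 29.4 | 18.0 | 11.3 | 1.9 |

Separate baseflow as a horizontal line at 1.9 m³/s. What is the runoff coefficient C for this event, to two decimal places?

C ≈ 0.42

ΣQ_DR = 112.7 m³/s; V = ΣQ_DR·Δt = 2.029 × 10^5 m³.
Runoff depth d = V / A = 35.84 mm.
C = d / P = 35.84 / 84.5 = 0.42.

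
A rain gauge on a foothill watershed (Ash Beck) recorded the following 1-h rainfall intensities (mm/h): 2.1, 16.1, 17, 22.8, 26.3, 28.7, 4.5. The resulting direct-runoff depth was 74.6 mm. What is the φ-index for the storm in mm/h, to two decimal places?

Only the 5 blocks with intensity above φ contribute runoff: 16.1, 17, 22.8, 26.3, 28.7 mm/h.
Σ(I−φ)·Δt = d  ⇒  (16.1+17+22.8+26.3+28.7 − 5φ)·1 = 74.6
φ = (110.9 − 74.6/1) / 5 = 7.26 mm/h.

φ ≈ 7.26 mm/h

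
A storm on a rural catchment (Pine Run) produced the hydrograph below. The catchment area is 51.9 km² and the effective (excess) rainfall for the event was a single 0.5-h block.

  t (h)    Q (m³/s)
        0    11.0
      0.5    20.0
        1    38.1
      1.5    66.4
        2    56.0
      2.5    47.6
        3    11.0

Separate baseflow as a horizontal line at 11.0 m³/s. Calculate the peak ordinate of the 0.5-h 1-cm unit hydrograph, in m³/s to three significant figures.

Direct runoff: 0.0, 9.0, 27.1, 55.4, 45.0, 36.6, 0.0 m³/s; ΣQ_DR = 173.1 m³/s, peak = 55.4 m³/s.
Runoff depth d = ΣQ_DR·Δt / A = 173.1 × 1800 / (51.9 km²) = 6.003 mm.
The 1-cm UH is the DRH scaled by (10 mm)/d, so U_p = 55.4 × 10/6.003 = 92.3 m³/s.

U_p ≈ 92.3 m³/s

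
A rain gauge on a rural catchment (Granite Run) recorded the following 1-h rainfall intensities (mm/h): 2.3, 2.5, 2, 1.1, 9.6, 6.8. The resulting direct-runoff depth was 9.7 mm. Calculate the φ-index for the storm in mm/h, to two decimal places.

Only the 2 blocks with intensity above φ contribute runoff: 9.6, 6.8 mm/h.
Σ(I−φ)·Δt = d  ⇒  (9.6+6.8 − 2φ)·1 = 9.7
φ = (16.40 − 9.7/1) / 2 = 3.35 mm/h.

φ ≈ 3.35 mm/h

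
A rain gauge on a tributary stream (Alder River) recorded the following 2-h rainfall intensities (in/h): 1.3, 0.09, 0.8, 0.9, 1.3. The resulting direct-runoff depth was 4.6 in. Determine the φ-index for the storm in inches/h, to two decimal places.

φ ≈ 0.50 in/h

Only the 4 blocks with intensity above φ contribute runoff: 1.3, 0.8, 0.9, 1.3 in/h.
Σ(I−φ)·Δt = d  ⇒  (1.3+0.8+0.9+1.3 − 4φ)·2 = 4.6
φ = (4.300 − 4.6/2) / 4 = 0.50 in/h.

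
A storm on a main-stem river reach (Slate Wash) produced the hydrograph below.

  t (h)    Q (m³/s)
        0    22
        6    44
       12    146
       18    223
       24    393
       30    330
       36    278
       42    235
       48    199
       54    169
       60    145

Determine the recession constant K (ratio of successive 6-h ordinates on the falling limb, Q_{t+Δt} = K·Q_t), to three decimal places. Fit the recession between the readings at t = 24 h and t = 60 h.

K ≈ 0.847

Using the recession-limb readings at t = 24 h and t = 60 h: Q falls from 393 to 145 m³/s over 6 intervals.
K = (Q₂/Q₁)^(1/6) = (145/393)^(1/6) = 0.847.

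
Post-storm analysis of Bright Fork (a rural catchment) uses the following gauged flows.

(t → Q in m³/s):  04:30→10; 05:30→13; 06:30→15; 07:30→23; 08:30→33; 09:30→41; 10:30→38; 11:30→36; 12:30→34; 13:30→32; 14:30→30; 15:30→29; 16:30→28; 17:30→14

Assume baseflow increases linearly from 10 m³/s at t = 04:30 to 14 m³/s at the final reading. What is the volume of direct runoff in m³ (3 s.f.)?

Direct-runoff ordinates (Q − Q_b): 0.00, 2.69, 4.38, 12.08, 21.77, 29.46, 26.15, 23.85, 21.54, 19.23, 16.92, 15.62, 14.31, 0.00 m³/s.
ΣQ_DR = 208.0 m³/s.
With Δt = 1 h = 3600 s, V = ΣQ_DR · Δt = 208.0 × 3600 = 7.49 × 10^5 m³.

V ≈ 7.49 × 10^5 m³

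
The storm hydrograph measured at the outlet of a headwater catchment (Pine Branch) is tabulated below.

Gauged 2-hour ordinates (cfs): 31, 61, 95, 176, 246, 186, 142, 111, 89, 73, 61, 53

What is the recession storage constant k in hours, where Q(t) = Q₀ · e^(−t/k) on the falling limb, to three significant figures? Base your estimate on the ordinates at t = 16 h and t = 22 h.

k ≈ 11.6 h

On the falling limb, Q drops from 89 to 53 cfs between t = 16 h and t = 22 h (Δt = 6 h).
k = −Δt / ln(Q₂/Q₁) = −6 / ln(53/89) = 11.6 h.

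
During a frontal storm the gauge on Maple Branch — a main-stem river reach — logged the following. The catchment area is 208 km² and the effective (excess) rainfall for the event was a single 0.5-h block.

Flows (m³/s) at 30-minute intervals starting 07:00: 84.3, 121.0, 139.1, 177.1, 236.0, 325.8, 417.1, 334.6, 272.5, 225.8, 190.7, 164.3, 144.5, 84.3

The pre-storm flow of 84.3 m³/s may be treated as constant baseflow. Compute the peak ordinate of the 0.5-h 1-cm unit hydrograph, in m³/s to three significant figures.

U_p ≈ 221 m³/s

Direct runoff: 0.0, 36.7, 54.8, 92.8, 151.7, 241.5, 332.8, 250.3, 188.2, 141.5, 106.4, 80.0, 60.2, 0.0 m³/s; ΣQ_DR = 1737 m³/s, peak = 332.8 m³/s.
Runoff depth d = ΣQ_DR·Δt / A = 1737 × 1800 / (208 km²) = 15.03 mm.
The 1-cm UH is the DRH scaled by (10 mm)/d, so U_p = 332.8 × 10/15.03 = 221 m³/s.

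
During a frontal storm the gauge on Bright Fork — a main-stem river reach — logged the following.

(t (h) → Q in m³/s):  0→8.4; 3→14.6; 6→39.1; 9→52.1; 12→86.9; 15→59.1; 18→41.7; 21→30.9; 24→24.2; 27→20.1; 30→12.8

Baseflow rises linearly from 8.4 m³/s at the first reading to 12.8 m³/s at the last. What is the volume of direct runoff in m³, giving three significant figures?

Direct-runoff ordinates (Q − Q_b): 0.00, 5.76, 29.82, 42.38, 76.74, 48.50, 30.66, 19.42, 12.28, 7.74, 0.00 m³/s.
ΣQ_DR = 273.3 m³/s.
With Δt = 3 h = 10800 s, V = ΣQ_DR · Δt = 273.3 × 10800 = 2.95 × 10^6 m³.

V ≈ 2.95 × 10^6 m³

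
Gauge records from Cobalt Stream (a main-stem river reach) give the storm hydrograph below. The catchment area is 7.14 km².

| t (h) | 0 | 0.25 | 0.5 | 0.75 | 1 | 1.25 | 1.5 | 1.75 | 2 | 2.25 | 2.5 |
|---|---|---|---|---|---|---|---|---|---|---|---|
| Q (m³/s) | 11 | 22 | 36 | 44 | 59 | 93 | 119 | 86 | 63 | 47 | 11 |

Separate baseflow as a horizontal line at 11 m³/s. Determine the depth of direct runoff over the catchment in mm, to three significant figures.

Direct runoff: 0.0, 11.0, 25.0, 33.0, 48.0, 82.0, 108.0, 75.0, 52.0, 36.0, 0.0 m³/s; ΣQ_DR = 470.0 m³/s.
V = ΣQ_DR · Δt = 470.0 × 900 s = 4.230 × 10^5 m³.
Over A = 7.14 km², depth = V / A = 59.2 mm.

d ≈ 59.2 mm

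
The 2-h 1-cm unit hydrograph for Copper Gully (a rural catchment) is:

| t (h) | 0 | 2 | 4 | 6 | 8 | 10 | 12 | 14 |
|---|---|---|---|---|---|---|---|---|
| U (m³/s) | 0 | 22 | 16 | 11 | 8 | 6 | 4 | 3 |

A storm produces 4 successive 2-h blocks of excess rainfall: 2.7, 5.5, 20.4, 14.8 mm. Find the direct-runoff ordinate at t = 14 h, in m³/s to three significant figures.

Q ≈ 27.1 m³/s

By discrete convolution, Q_j = Σ (P_i / 10 mm) · U_{j−i}.
At t = 14 h (j=7): Q = (2.7/10)·3 + (5.5/10)·4 + (20.4/10)·6 + (14.8/10)·8 = 27.1 m³/s.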